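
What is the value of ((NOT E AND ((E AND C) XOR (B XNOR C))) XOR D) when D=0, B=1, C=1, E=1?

Substituting: ((NOT 1 AND ((1 AND 1) XOR (1 XNOR 1))) XOR 0)
= 0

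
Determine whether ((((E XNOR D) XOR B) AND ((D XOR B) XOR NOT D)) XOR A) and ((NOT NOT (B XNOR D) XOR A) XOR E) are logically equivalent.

No. Counterexample: with A=0, D=0, B=1, E=1, Expression 1 = 0 but Expression 2 = 1.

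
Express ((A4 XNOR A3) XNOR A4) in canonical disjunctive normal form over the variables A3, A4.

(A3 AND NOT A4) OR (A3 AND A4)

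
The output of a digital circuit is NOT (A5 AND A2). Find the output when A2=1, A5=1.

Substituting: NOT (1 AND 1)
= 0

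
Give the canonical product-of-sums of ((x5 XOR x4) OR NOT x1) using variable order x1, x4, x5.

ΠM(4, 7) = (NOT x1 OR x4 OR x5) AND (NOT x1 OR NOT x4 OR NOT x5)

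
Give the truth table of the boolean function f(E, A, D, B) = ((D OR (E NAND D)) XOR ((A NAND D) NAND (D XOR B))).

E | A | D | B | Output
----------------------
0 | 0 | 0 | 0 | 0
0 | 0 | 0 | 1 | 1
0 | 0 | 1 | 0 | 1
0 | 0 | 1 | 1 | 0
0 | 1 | 0 | 0 | 0
0 | 1 | 0 | 1 | 1
0 | 1 | 1 | 0 | 0
0 | 1 | 1 | 1 | 0
1 | 0 | 0 | 0 | 0
1 | 0 | 0 | 1 | 1
1 | 0 | 1 | 0 | 1
1 | 0 | 1 | 1 | 0
1 | 1 | 0 | 0 | 0
1 | 1 | 0 | 1 | 1
1 | 1 | 1 | 0 | 0
1 | 1 | 1 | 1 | 0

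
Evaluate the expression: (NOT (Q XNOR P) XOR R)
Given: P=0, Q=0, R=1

Substituting: (NOT (0 XNOR 0) XOR 1)
= 1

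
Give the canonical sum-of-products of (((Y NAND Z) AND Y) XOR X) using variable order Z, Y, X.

Σm(1, 2, 5, 7) = (NOT Z AND NOT Y AND X) OR (NOT Z AND Y AND NOT X) OR (Z AND NOT Y AND X) OR (Z AND Y AND X)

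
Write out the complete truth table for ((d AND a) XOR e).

d | e | a | Output
------------------
0 | 0 | 0 | 0
0 | 0 | 1 | 0
0 | 1 | 0 | 1
0 | 1 | 1 | 1
1 | 0 | 0 | 0
1 | 0 | 1 | 1
1 | 1 | 0 | 1
1 | 1 | 1 | 0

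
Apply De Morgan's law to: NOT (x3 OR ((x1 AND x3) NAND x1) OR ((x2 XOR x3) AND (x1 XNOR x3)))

NOT x3 AND NOT ((x1 AND x3) NAND x1) AND NOT ((x2 XOR x3) AND (x1 XNOR x3))
De Morgan's: NOT(OR of terms) = AND of negations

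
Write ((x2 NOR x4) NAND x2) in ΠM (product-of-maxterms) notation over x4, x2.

ΠM() = TRUE (no maxterms)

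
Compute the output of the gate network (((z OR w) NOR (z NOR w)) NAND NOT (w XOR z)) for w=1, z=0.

Substituting: (((0 OR 1) NOR (0 NOR 1)) NAND NOT (1 XOR 0))
= 1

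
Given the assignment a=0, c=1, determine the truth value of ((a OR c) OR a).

Substituting: ((0 OR 1) OR 0)
= 1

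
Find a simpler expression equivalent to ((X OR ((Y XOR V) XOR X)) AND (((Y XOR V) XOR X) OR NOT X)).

By distribution ((E OR v) AND (E OR NOT v) = E):
= ((Y XOR V) XOR X)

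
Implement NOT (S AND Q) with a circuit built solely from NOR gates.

(((S NOR S) NOR (Q NOR Q)) NOR ((S NOR S) NOR (Q NOR Q)))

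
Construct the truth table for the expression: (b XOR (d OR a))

b | a | d | Output
------------------
0 | 0 | 0 | 0
0 | 0 | 1 | 1
0 | 1 | 0 | 1
0 | 1 | 1 | 1
1 | 0 | 0 | 1
1 | 0 | 1 | 0
1 | 1 | 0 | 0
1 | 1 | 1 | 0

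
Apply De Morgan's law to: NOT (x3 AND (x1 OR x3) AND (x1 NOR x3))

NOT x3 OR NOT (x1 OR x3) OR NOT (x1 NOR x3)
De Morgan's: NOT(AND of terms) = OR of negations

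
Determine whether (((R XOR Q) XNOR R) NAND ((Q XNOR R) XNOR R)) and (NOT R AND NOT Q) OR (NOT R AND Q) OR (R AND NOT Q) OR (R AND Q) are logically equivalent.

Yes, they are equivalent — the two output columns agree on all 4 assignments:
R | Q | Expression 1 | Expression 2
-----------------------------------
0 | 0 | 1 | 1
0 | 1 | 1 | 1
1 | 0 | 1 | 1
1 | 1 | 1 | 1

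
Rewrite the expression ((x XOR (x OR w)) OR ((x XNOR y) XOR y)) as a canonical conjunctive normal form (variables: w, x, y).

(w OR NOT x OR y) AND (w OR NOT x OR NOT y) AND (NOT w OR NOT x OR y) AND (NOT w OR NOT x OR NOT y)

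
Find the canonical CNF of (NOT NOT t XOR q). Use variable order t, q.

(t OR q) AND (NOT t OR NOT q)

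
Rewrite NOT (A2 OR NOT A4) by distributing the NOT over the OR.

NOT A2 AND A4
De Morgan's: NOT(OR of terms) = AND of negations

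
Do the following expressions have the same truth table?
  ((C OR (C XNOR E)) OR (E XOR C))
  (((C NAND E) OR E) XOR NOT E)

No. Counterexample: with E=0, C=0, Expression 1 = 1 but Expression 2 = 0.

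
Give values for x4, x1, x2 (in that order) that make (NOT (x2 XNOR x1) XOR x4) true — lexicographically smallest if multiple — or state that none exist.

x4=0, x1=0, x2=1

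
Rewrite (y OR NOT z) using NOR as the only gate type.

((y NOR (z NOR z)) NOR (y NOR (z NOR z)))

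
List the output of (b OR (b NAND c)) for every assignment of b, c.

b | c | Output
--------------
0 | 0 | 1
0 | 1 | 1
1 | 0 | 1
1 | 1 | 1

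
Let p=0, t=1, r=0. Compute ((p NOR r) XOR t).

Substituting: ((0 NOR 0) XOR 1)
= 0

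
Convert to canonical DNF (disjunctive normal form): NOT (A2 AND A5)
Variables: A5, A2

(NOT A5 AND NOT A2) OR (NOT A5 AND A2) OR (A5 AND NOT A2)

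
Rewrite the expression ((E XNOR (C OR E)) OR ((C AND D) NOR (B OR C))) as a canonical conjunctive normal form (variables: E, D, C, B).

(E OR D OR NOT C OR B) AND (E OR D OR NOT C OR NOT B) AND (E OR NOT D OR NOT C OR B) AND (E OR NOT D OR NOT C OR NOT B)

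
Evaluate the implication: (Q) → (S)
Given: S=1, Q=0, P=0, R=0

Antecedent (Q) = 0; consequent (S) = 1.
0 → 1 = 1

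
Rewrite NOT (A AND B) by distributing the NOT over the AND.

NOT A OR NOT B
De Morgan's: NOT(AND of terms) = OR of negations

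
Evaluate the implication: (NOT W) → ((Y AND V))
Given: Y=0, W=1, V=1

Antecedent (NOT W) = 0; consequent ((Y AND V)) = 0.
0 → 0 = 1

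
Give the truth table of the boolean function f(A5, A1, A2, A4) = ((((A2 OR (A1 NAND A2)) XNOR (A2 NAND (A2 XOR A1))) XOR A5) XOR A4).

A5 | A1 | A2 | A4 | Output
--------------------------
0 | 0 | 0 | 0 | 1
0 | 0 | 0 | 1 | 0
0 | 0 | 1 | 0 | 0
0 | 0 | 1 | 1 | 1
0 | 1 | 0 | 0 | 1
0 | 1 | 0 | 1 | 0
0 | 1 | 1 | 0 | 1
0 | 1 | 1 | 1 | 0
1 | 0 | 0 | 0 | 0
1 | 0 | 0 | 1 | 1
1 | 0 | 1 | 0 | 1
1 | 0 | 1 | 1 | 0
1 | 1 | 0 | 0 | 0
1 | 1 | 0 | 1 | 1
1 | 1 | 1 | 0 | 0
1 | 1 | 1 | 1 | 1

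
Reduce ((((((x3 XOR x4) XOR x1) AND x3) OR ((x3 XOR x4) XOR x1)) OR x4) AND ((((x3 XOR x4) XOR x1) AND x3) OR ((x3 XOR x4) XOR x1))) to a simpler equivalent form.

By absorption (E AND (E OR v) = E) then absorption (E OR (E AND v) = E):
= ((x3 XOR x4) XOR x1)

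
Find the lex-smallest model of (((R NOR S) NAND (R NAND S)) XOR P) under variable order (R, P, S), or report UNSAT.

R=0, P=0, S=1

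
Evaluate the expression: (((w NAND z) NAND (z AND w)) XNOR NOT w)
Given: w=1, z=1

Substituting: (((1 NAND 1) NAND (1 AND 1)) XNOR NOT 1)
= 0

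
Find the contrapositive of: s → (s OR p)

Contrapositive: NOT (s OR p) → NOT s
Note: A statement and its contrapositive are logically equivalent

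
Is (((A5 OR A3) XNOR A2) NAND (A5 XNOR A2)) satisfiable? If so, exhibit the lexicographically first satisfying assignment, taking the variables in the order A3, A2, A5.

A3=0, A2=0, A5=1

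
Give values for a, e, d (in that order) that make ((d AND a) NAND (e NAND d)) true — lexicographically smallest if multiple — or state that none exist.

a=0, e=0, d=0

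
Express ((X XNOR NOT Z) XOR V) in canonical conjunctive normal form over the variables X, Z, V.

(X OR Z OR V) AND (X OR NOT Z OR NOT V) AND (NOT X OR Z OR NOT V) AND (NOT X OR NOT Z OR V)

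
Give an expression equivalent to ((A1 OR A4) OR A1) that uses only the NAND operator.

((((A1 NAND A1) NAND (A4 NAND A4)) NAND ((A1 NAND A1) NAND (A4 NAND A4))) NAND (A1 NAND A1))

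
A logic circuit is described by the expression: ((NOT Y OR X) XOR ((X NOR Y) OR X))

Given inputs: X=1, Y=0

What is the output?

Substituting: ((NOT 0 OR 1) XOR ((1 NOR 0) OR 1))
= 0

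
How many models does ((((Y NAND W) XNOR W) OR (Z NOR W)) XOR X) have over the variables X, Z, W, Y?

Satisfying assignments: (0,0,0,0), (0,0,0,1), (0,0,1,0), (0,1,1,0), (1,0,1,1), (1,1,0,0), (1,1,0,1), (1,1,1,1)
Count: 8 out of 16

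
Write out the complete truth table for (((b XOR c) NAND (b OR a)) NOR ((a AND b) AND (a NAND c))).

a | b | c | Output
------------------
0 | 0 | 0 | 0
0 | 0 | 1 | 0
0 | 1 | 0 | 1
0 | 1 | 1 | 0
1 | 0 | 0 | 0
1 | 0 | 1 | 1
1 | 1 | 0 | 0
1 | 1 | 1 | 0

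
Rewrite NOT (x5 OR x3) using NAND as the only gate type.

(((x5 NAND x5) NAND (x3 NAND x3)) NAND ((x5 NAND x5) NAND (x3 NAND x3)))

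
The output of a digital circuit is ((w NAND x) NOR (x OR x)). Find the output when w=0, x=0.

Substituting: ((0 NAND 0) NOR (0 OR 0))
= 0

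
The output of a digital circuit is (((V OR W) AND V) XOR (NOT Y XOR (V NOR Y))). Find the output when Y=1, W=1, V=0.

Substituting: (((0 OR 1) AND 0) XOR (NOT 1 XOR (0 NOR 1)))
= 0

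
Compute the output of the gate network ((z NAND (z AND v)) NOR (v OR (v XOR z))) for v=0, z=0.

Substituting: ((0 NAND (0 AND 0)) NOR (0 OR (0 XOR 0)))
= 0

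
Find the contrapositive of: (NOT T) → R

Contrapositive: NOT R → T
Note: A statement and its contrapositive are logically equivalent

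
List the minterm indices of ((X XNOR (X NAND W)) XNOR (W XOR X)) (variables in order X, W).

Σm(0, 2, 3) = (NOT X AND NOT W) OR (X AND NOT W) OR (X AND W)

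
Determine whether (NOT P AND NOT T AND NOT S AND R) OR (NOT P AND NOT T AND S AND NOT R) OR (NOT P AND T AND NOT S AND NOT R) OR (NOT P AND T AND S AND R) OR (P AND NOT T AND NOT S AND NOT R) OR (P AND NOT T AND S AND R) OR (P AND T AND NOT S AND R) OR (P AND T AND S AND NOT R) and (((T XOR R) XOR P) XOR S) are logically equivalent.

Yes, they are equivalent — the two output columns agree on all 16 assignments:
P | T | S | R | Expression 1 | Expression 2
-------------------------------------------
0 | 0 | 0 | 0 | 0 | 0
0 | 0 | 0 | 1 | 1 | 1
0 | 0 | 1 | 0 | 1 | 1
0 | 0 | 1 | 1 | 0 | 0
0 | 1 | 0 | 0 | 1 | 1
0 | 1 | 0 | 1 | 0 | 0
0 | 1 | 1 | 0 | 0 | 0
0 | 1 | 1 | 1 | 1 | 1
1 | 0 | 0 | 0 | 1 | 1
1 | 0 | 0 | 1 | 0 | 0
1 | 0 | 1 | 0 | 0 | 0
1 | 0 | 1 | 1 | 1 | 1
1 | 1 | 0 | 0 | 0 | 0
1 | 1 | 0 | 1 | 1 | 1
1 | 1 | 1 | 0 | 1 | 1
1 | 1 | 1 | 1 | 0 | 0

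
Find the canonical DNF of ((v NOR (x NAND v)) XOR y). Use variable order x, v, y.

(NOT x AND NOT v AND y) OR (NOT x AND v AND y) OR (x AND NOT v AND y) OR (x AND v AND y)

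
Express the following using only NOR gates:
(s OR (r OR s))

((s NOR ((r NOR s) NOR (r NOR s))) NOR (s NOR ((r NOR s) NOR (r NOR s))))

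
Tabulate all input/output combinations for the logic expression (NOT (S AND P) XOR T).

P | S | T | Output
------------------
0 | 0 | 0 | 1
0 | 0 | 1 | 0
0 | 1 | 0 | 1
0 | 1 | 1 | 0
1 | 0 | 0 | 1
1 | 0 | 1 | 0
1 | 1 | 0 | 0
1 | 1 | 1 | 1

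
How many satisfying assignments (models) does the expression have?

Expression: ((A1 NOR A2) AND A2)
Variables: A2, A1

No assignment satisfies the expression.
Count: 0 out of 4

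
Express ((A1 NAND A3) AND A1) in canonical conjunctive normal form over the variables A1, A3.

(A1 OR A3) AND (A1 OR NOT A3) AND (NOT A1 OR NOT A3)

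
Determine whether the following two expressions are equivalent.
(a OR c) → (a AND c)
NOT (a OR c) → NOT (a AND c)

No, Inverse is not equivalent to original (counterexample: a=0, c=1)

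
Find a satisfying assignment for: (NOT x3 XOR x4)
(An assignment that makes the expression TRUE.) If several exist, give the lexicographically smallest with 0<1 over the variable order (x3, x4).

x3=0, x4=0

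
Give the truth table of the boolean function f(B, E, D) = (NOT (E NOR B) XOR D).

B | E | D | Output
------------------
0 | 0 | 0 | 0
0 | 0 | 1 | 1
0 | 1 | 0 | 1
0 | 1 | 1 | 0
1 | 0 | 0 | 1
1 | 0 | 1 | 0
1 | 1 | 0 | 1
1 | 1 | 1 | 0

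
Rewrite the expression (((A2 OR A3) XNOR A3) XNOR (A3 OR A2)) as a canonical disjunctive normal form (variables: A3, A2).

(A3 AND NOT A2) OR (A3 AND A2)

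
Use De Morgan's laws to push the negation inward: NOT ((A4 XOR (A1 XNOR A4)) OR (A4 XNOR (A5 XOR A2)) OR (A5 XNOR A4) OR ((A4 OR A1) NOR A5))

NOT (A4 XOR (A1 XNOR A4)) AND NOT (A4 XNOR (A5 XOR A2)) AND NOT (A5 XNOR A4) AND NOT ((A4 OR A1) NOR A5)
De Morgan's: NOT(OR of terms) = AND of negations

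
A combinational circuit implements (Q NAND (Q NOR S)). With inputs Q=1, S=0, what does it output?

Substituting: (1 NAND (1 NOR 0))
= 1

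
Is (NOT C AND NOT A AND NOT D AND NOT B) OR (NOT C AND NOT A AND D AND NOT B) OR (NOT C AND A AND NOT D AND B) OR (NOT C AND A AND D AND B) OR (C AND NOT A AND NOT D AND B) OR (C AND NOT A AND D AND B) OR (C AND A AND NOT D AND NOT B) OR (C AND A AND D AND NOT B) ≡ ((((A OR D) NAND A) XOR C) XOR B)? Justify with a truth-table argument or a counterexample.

Yes, they are equivalent — the two output columns agree on all 16 assignments:
C | A | D | B | Expression 1 | Expression 2
-------------------------------------------
0 | 0 | 0 | 0 | 1 | 1
0 | 0 | 0 | 1 | 0 | 0
0 | 0 | 1 | 0 | 1 | 1
0 | 0 | 1 | 1 | 0 | 0
0 | 1 | 0 | 0 | 0 | 0
0 | 1 | 0 | 1 | 1 | 1
0 | 1 | 1 | 0 | 0 | 0
0 | 1 | 1 | 1 | 1 | 1
1 | 0 | 0 | 0 | 0 | 0
1 | 0 | 0 | 1 | 1 | 1
1 | 0 | 1 | 0 | 0 | 0
1 | 0 | 1 | 1 | 1 | 1
1 | 1 | 0 | 0 | 1 | 1
1 | 1 | 0 | 1 | 0 | 0
1 | 1 | 1 | 0 | 1 | 1
1 | 1 | 1 | 1 | 0 | 0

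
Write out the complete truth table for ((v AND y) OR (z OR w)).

w | z | y | v | Output
----------------------
0 | 0 | 0 | 0 | 0
0 | 0 | 0 | 1 | 0
0 | 0 | 1 | 0 | 0
0 | 0 | 1 | 1 | 1
0 | 1 | 0 | 0 | 1
0 | 1 | 0 | 1 | 1
0 | 1 | 1 | 0 | 1
0 | 1 | 1 | 1 | 1
1 | 0 | 0 | 0 | 1
1 | 0 | 0 | 1 | 1
1 | 0 | 1 | 0 | 1
1 | 0 | 1 | 1 | 1
1 | 1 | 0 | 0 | 1
1 | 1 | 0 | 1 | 1
1 | 1 | 1 | 0 | 1
1 | 1 | 1 | 1 | 1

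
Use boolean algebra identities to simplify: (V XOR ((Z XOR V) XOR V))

By XOR self-cancellation ((E XOR v) XOR v = E):
= (Z XOR V)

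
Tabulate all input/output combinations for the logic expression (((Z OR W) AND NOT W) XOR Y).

W | Z | Y | Output
------------------
0 | 0 | 0 | 0
0 | 0 | 1 | 1
0 | 1 | 0 | 1
0 | 1 | 1 | 0
1 | 0 | 0 | 0
1 | 0 | 1 | 1
1 | 1 | 0 | 0
1 | 1 | 1 | 1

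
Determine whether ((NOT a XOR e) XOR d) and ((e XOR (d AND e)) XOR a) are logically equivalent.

No. Counterexample: with a=0, e=0, d=0, Expression 1 = 1 but Expression 2 = 0.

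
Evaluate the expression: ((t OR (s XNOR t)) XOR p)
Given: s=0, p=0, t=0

Substituting: ((0 OR (0 XNOR 0)) XOR 0)
= 1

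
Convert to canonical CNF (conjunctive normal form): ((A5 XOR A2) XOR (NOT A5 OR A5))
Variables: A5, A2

(A5 OR NOT A2) AND (NOT A5 OR A2)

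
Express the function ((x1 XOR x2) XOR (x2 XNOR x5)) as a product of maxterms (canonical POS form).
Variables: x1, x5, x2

ΠM(2, 3, 4, 5) = (x1 OR NOT x5 OR x2) AND (x1 OR NOT x5 OR NOT x2) AND (NOT x1 OR x5 OR x2) AND (NOT x1 OR x5 OR NOT x2)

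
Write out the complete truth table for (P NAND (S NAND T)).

T | S | P | Output
------------------
0 | 0 | 0 | 1
0 | 0 | 1 | 0
0 | 1 | 0 | 1
0 | 1 | 1 | 0
1 | 0 | 0 | 1
1 | 0 | 1 | 0
1 | 1 | 0 | 1
1 | 1 | 1 | 1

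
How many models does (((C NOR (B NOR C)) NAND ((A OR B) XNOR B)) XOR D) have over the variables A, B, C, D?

Satisfying assignments: (0,0,0,0), (0,0,1,0), (0,1,0,1), (0,1,1,0), (1,0,0,0), (1,0,1,0), (1,1,0,1), (1,1,1,0)
Count: 8 out of 16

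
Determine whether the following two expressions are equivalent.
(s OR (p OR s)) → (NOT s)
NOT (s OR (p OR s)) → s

No, Inverse is not equivalent to original (counterexample: s=0, p=0)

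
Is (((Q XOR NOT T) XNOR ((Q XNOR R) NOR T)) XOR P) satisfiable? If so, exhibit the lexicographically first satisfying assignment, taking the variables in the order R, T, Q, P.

R=0, T=0, Q=0, P=1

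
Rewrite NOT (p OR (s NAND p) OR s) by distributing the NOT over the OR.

NOT p AND NOT (s NAND p) AND NOT s
De Morgan's: NOT(OR of terms) = AND of negations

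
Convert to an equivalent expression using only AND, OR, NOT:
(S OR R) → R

NOT (S OR R) OR R
(Implication elimination: A → B = NOT A OR B)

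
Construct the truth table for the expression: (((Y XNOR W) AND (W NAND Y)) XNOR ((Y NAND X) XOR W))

Y | X | W | Output
------------------
0 | 0 | 0 | 1
0 | 0 | 1 | 1
0 | 1 | 0 | 1
0 | 1 | 1 | 1
1 | 0 | 0 | 0
1 | 0 | 1 | 1
1 | 1 | 0 | 1
1 | 1 | 1 | 0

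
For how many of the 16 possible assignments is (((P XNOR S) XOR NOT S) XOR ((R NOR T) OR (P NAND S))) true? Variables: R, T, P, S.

Satisfying assignments: (0,0,0,0), (0,0,0,1), (0,1,0,0), (0,1,0,1), (0,1,1,1), (1,0,0,0), (1,0,0,1), (1,0,1,1), (1,1,0,0), (1,1,0,1), (1,1,1,1)
Count: 11 out of 16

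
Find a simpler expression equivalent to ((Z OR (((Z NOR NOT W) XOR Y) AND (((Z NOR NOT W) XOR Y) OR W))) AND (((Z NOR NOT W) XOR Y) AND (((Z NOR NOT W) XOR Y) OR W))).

By absorption (E AND (E OR v) = E) then absorption (E AND (E OR v) = E):
= ((Z NOR NOT W) XOR Y)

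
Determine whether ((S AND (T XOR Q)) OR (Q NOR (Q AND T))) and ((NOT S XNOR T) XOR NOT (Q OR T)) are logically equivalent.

No. Counterexample: with T=0, S=1, Q=0, Expression 1 = 1 but Expression 2 = 0.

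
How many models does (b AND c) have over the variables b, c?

Satisfying assignments: (1,1)
Count: 1 out of 4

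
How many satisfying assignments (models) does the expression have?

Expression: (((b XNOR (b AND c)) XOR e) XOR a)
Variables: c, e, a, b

Satisfying assignments: (0,0,0,0), (0,0,1,1), (0,1,0,1), (0,1,1,0), (1,0,0,0), (1,0,0,1), (1,1,1,0), (1,1,1,1)
Count: 8 out of 16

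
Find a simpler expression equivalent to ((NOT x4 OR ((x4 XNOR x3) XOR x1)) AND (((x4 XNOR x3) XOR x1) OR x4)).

By distribution ((E OR v) AND (E OR NOT v) = E):
= ((x4 XNOR x3) XOR x1)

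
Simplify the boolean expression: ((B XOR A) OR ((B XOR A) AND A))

By absorption (E OR (E AND v) = E):
= (B XOR A)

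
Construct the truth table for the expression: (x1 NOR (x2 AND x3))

x3 | x1 | x2 | Output
---------------------
0 | 0 | 0 | 1
0 | 0 | 1 | 1
0 | 1 | 0 | 0
0 | 1 | 1 | 0
1 | 0 | 0 | 1
1 | 0 | 1 | 0
1 | 1 | 0 | 0
1 | 1 | 1 | 0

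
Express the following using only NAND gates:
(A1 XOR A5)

((A1 NAND (A1 NAND A5)) NAND (A5 NAND (A1 NAND A5)))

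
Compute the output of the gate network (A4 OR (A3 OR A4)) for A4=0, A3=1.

Substituting: (0 OR (1 OR 0))
= 1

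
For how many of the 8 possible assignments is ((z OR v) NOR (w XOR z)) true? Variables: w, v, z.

Satisfying assignments: (0,0,0)
Count: 1 out of 8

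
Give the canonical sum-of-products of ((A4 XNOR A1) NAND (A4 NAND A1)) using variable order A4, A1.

Σm(1, 2, 3) = (NOT A4 AND A1) OR (A4 AND NOT A1) OR (A4 AND A1)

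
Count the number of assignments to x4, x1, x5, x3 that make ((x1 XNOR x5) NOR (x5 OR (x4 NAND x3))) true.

Satisfying assignments: (1,1,0,1)
Count: 1 out of 16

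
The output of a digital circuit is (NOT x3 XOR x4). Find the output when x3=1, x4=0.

Substituting: (NOT 1 XOR 0)
= 0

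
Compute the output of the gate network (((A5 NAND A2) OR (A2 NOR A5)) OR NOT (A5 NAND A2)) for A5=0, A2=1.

Substituting: (((0 NAND 1) OR (1 NOR 0)) OR NOT (0 NAND 1))
= 1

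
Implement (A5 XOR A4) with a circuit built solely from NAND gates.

((A5 NAND (A5 NAND A4)) NAND (A4 NAND (A5 NAND A4)))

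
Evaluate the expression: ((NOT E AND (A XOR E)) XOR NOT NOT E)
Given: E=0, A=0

Substituting: ((NOT 0 AND (0 XOR 0)) XOR NOT NOT 0)
= 0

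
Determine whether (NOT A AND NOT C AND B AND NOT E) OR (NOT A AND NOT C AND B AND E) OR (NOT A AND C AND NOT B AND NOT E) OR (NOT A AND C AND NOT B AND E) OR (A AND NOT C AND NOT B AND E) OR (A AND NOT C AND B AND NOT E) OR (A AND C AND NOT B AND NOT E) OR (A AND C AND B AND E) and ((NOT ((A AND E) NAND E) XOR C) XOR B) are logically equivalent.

Yes, they are equivalent — the two output columns agree on all 16 assignments:
A | C | B | E | Expression 1 | Expression 2
-------------------------------------------
0 | 0 | 0 | 0 | 0 | 0
0 | 0 | 0 | 1 | 0 | 0
0 | 0 | 1 | 0 | 1 | 1
0 | 0 | 1 | 1 | 1 | 1
0 | 1 | 0 | 0 | 1 | 1
0 | 1 | 0 | 1 | 1 | 1
0 | 1 | 1 | 0 | 0 | 0
0 | 1 | 1 | 1 | 0 | 0
1 | 0 | 0 | 0 | 0 | 0
1 | 0 | 0 | 1 | 1 | 1
1 | 0 | 1 | 0 | 1 | 1
1 | 0 | 1 | 1 | 0 | 0
1 | 1 | 0 | 0 | 1 | 1
1 | 1 | 0 | 1 | 0 | 0
1 | 1 | 1 | 0 | 0 | 0
1 | 1 | 1 | 1 | 1 | 1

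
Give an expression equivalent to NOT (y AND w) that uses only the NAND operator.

(((y NAND w) NAND (y NAND w)) NAND ((y NAND w) NAND (y NAND w)))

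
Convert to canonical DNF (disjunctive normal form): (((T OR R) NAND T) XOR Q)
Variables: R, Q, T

(NOT R AND NOT Q AND NOT T) OR (NOT R AND Q AND T) OR (R AND NOT Q AND NOT T) OR (R AND Q AND T)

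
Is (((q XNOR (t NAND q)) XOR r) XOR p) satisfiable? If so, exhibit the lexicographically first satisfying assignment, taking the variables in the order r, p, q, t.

r=0, p=0, q=1, t=0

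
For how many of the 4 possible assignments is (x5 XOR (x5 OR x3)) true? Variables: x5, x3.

Satisfying assignments: (0,1)
Count: 1 out of 4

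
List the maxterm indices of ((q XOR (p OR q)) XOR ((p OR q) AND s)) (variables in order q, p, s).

ΠM(0, 1, 3, 4, 6) = (q OR p OR s) AND (q OR p OR NOT s) AND (q OR NOT p OR NOT s) AND (NOT q OR p OR s) AND (NOT q OR NOT p OR s)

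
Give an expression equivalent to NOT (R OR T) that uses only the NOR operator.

(((R NOR T) NOR (R NOR T)) NOR ((R NOR T) NOR (R NOR T)))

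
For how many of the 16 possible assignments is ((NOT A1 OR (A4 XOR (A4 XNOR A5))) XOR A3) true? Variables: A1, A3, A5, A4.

Satisfying assignments: (0,0,0,0), (0,0,0,1), (0,0,1,0), (0,0,1,1), (1,0,0,0), (1,0,0,1), (1,1,1,0), (1,1,1,1)
Count: 8 out of 16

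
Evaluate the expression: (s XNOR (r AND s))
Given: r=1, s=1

Substituting: (1 XNOR (1 AND 1))
= 1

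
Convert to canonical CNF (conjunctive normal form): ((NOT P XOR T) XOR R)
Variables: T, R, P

(T OR R OR NOT P) AND (T OR NOT R OR P) AND (NOT T OR R OR P) AND (NOT T OR NOT R OR NOT P)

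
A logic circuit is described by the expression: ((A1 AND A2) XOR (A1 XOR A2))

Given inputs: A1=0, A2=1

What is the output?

Substituting: ((0 AND 1) XOR (0 XOR 1))
= 1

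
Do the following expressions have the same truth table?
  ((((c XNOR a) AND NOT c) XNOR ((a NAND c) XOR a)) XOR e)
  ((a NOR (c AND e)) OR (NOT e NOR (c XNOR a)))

No. Counterexample: with c=0, a=0, e=1, Expression 1 = 0 but Expression 2 = 1.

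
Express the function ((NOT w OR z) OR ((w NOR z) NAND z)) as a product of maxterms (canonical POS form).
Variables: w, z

ΠM() = TRUE (no maxterms)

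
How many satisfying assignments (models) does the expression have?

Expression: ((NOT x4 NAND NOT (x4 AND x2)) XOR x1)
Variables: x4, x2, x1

Satisfying assignments: (0,0,1), (0,1,1), (1,0,0), (1,1,0)
Count: 4 out of 8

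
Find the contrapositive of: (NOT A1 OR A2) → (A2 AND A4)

Contrapositive: NOT (A2 AND A4) → NOT (NOT A1 OR A2)
Note: A statement and its contrapositive are logically equivalent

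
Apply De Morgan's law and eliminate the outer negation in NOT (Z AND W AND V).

NOT Z OR NOT W OR NOT V
De Morgan's: NOT(AND of terms) = OR of negations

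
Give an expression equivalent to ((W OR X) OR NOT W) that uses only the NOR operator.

((((W NOR X) NOR (W NOR X)) NOR (W NOR W)) NOR (((W NOR X) NOR (W NOR X)) NOR (W NOR W)))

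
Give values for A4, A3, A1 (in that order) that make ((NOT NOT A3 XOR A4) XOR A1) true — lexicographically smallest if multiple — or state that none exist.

A4=0, A3=0, A1=1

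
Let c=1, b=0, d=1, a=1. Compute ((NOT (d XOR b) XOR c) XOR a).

Substituting: ((NOT (1 XOR 0) XOR 1) XOR 1)
= 0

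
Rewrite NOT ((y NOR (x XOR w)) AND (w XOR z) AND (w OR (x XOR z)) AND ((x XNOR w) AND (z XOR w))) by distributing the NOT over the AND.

NOT (y NOR (x XOR w)) OR NOT (w XOR z) OR NOT (w OR (x XOR z)) OR NOT ((x XNOR w) AND (z XOR w))
De Morgan's: NOT(AND of terms) = OR of negations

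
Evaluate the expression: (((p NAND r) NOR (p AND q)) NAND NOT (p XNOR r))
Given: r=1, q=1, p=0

Substituting: (((0 NAND 1) NOR (0 AND 1)) NAND NOT (0 XNOR 1))
= 1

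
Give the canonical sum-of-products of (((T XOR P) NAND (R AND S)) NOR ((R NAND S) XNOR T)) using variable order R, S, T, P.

Σm(14) = (R AND S AND T AND NOT P)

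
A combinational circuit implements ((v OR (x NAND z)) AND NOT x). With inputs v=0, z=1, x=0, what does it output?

Substituting: ((0 OR (0 NAND 1)) AND NOT 0)
= 1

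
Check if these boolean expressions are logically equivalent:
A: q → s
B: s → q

No, Converse is not equivalent to original (counterexample: q=0, s=1)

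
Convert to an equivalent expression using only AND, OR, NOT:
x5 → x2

NOT x5 OR x2
(Implication elimination: A → B = NOT A OR B)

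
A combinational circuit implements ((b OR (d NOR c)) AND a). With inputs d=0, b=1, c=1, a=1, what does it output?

Substituting: ((1 OR (0 NOR 1)) AND 1)
= 1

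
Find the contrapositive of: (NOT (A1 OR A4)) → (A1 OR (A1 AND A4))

Contrapositive: NOT (A1 OR (A1 AND A4)) → (A1 OR A4)
Note: A statement and its contrapositive are logically equivalent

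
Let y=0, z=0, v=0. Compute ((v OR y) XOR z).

Substituting: ((0 OR 0) XOR 0)
= 0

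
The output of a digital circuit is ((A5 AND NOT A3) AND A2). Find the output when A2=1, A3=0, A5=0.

Substituting: ((0 AND NOT 0) AND 1)
= 0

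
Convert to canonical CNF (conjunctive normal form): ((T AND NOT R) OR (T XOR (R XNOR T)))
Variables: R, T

(NOT R OR T) AND (NOT R OR NOT T)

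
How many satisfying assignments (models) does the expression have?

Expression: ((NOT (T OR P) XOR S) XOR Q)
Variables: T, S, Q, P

Satisfying assignments: (0,0,0,0), (0,0,1,1), (0,1,0,1), (0,1,1,0), (1,0,1,0), (1,0,1,1), (1,1,0,0), (1,1,0,1)
Count: 8 out of 16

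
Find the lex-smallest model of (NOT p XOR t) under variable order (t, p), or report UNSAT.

t=0, p=0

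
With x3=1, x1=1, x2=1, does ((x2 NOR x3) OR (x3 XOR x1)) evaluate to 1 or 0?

Substituting: ((1 NOR 1) OR (1 XOR 1))
= 0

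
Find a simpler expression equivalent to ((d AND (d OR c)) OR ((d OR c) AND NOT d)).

By distribution ((E AND v) OR (E AND NOT v) = E):
= (d OR c)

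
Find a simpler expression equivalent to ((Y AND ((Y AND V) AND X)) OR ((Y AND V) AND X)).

By absorption (E OR (E AND v) = E):
= ((Y AND V) AND X)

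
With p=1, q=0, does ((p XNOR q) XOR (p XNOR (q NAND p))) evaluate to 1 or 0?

Substituting: ((1 XNOR 0) XOR (1 XNOR (0 NAND 1)))
= 1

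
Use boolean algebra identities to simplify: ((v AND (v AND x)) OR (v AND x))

By absorption (E OR (E AND v) = E):
= (v AND x)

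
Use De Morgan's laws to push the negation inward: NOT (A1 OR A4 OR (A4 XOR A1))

NOT A1 AND NOT A4 AND NOT (A4 XOR A1)
De Morgan's: NOT(OR of terms) = AND of negations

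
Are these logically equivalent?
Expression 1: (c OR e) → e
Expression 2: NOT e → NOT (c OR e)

Yes, Contrapositive is always equivalent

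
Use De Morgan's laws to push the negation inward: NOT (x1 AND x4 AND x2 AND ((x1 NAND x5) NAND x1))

NOT x1 OR NOT x4 OR NOT x2 OR NOT ((x1 NAND x5) NAND x1)
De Morgan's: NOT(AND of terms) = OR of negations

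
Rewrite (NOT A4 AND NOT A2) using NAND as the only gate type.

(((A4 NAND A4) NAND (A2 NAND A2)) NAND ((A4 NAND A4) NAND (A2 NAND A2)))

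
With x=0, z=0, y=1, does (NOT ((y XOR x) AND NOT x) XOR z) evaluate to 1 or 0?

Substituting: (NOT ((1 XOR 0) AND NOT 0) XOR 0)
= 0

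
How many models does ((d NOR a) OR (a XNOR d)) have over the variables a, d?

Satisfying assignments: (0,0), (1,1)
Count: 2 out of 4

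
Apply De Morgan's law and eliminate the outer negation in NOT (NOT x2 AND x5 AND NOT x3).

x2 OR NOT x5 OR x3
De Morgan's: NOT(AND of terms) = OR of negations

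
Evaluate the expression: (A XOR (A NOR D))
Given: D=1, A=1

Substituting: (1 XOR (1 NOR 1))
= 1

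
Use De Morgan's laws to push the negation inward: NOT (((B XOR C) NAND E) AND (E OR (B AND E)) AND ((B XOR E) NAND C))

NOT ((B XOR C) NAND E) OR NOT (E OR (B AND E)) OR NOT ((B XOR E) NAND C)
De Morgan's: NOT(AND of terms) = OR of negations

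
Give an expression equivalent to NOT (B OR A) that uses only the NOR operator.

(((B NOR A) NOR (B NOR A)) NOR ((B NOR A) NOR (B NOR A)))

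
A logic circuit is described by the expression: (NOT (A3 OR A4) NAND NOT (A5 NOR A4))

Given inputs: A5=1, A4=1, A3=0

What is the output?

Substituting: (NOT (0 OR 1) NAND NOT (1 NOR 1))
= 1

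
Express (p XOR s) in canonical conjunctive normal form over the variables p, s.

(p OR s) AND (NOT p OR NOT s)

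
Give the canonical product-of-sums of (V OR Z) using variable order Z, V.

ΠM(0) = (Z OR V)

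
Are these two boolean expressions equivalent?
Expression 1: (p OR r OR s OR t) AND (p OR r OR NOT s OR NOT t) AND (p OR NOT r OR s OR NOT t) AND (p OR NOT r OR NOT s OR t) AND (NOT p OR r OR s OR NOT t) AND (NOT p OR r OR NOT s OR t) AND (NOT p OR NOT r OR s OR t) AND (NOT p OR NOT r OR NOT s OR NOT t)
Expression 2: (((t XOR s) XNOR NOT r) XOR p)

Yes, they are equivalent — the two output columns agree on all 16 assignments:
p | r | s | t | Expression 1 | Expression 2
-------------------------------------------
0 | 0 | 0 | 0 | 0 | 0
0 | 0 | 0 | 1 | 1 | 1
0 | 0 | 1 | 0 | 1 | 1
0 | 0 | 1 | 1 | 0 | 0
0 | 1 | 0 | 0 | 1 | 1
0 | 1 | 0 | 1 | 0 | 0
0 | 1 | 1 | 0 | 0 | 0
0 | 1 | 1 | 1 | 1 | 1
1 | 0 | 0 | 0 | 1 | 1
1 | 0 | 0 | 1 | 0 | 0
1 | 0 | 1 | 0 | 0 | 0
1 | 0 | 1 | 1 | 1 | 1
1 | 1 | 0 | 0 | 0 | 0
1 | 1 | 0 | 1 | 1 | 1
1 | 1 | 1 | 0 | 1 | 1
1 | 1 | 1 | 1 | 0 | 0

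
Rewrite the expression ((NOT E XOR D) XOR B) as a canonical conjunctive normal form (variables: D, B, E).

(D OR B OR NOT E) AND (D OR NOT B OR E) AND (NOT D OR B OR E) AND (NOT D OR NOT B OR NOT E)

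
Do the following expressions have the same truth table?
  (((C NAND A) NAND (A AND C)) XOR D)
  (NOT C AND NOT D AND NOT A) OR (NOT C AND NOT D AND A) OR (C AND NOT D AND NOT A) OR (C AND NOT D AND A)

Yes, they are equivalent — the two output columns agree on all 8 assignments:
C | D | A | Expression 1 | Expression 2
---------------------------------------
0 | 0 | 0 | 1 | 1
0 | 0 | 1 | 1 | 1
0 | 1 | 0 | 0 | 0
0 | 1 | 1 | 0 | 0
1 | 0 | 0 | 1 | 1
1 | 0 | 1 | 1 | 1
1 | 1 | 0 | 0 | 0
1 | 1 | 1 | 0 | 0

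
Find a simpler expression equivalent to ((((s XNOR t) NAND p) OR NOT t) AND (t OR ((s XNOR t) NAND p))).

By distribution ((E OR v) AND (E OR NOT v) = E):
= ((s XNOR t) NAND p)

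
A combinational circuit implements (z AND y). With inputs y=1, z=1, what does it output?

Substituting: (1 AND 1)
= 1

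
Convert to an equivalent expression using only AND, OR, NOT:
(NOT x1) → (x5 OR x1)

x1 OR (x5 OR x1)
(Implication elimination: A → B = NOT A OR B)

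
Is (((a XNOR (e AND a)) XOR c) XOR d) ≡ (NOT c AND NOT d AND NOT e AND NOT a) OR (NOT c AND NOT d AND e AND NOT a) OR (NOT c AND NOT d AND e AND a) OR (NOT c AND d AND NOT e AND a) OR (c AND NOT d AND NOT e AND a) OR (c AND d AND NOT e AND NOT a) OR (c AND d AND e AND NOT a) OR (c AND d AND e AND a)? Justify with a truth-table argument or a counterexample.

Yes, they are equivalent — the two output columns agree on all 16 assignments:
c | d | e | a | Expression 1 | Expression 2
-------------------------------------------
0 | 0 | 0 | 0 | 1 | 1
0 | 0 | 0 | 1 | 0 | 0
0 | 0 | 1 | 0 | 1 | 1
0 | 0 | 1 | 1 | 1 | 1
0 | 1 | 0 | 0 | 0 | 0
0 | 1 | 0 | 1 | 1 | 1
0 | 1 | 1 | 0 | 0 | 0
0 | 1 | 1 | 1 | 0 | 0
1 | 0 | 0 | 0 | 0 | 0
1 | 0 | 0 | 1 | 1 | 1
1 | 0 | 1 | 0 | 0 | 0
1 | 0 | 1 | 1 | 0 | 0
1 | 1 | 0 | 0 | 1 | 1
1 | 1 | 0 | 1 | 0 | 0
1 | 1 | 1 | 0 | 1 | 1
1 | 1 | 1 | 1 | 1 | 1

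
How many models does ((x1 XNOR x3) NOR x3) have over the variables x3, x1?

Satisfying assignments: (0,1)
Count: 1 out of 4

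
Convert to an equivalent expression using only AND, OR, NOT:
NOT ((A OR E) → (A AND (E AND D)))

(A OR E) AND NOT (A AND (E AND D))
(Negated implication: NOT(A → B) = A AND NOT B)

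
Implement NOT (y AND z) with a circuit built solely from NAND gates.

(((y NAND z) NAND (y NAND z)) NAND ((y NAND z) NAND (y NAND z)))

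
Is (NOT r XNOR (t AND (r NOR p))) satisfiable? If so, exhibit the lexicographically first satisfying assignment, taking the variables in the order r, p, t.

r=0, p=0, t=1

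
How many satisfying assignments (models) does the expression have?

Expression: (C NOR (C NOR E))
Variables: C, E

Satisfying assignments: (0,1)
Count: 1 out of 4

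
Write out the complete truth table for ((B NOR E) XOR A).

A | B | E | Output
------------------
0 | 0 | 0 | 1
0 | 0 | 1 | 0
0 | 1 | 0 | 0
0 | 1 | 1 | 0
1 | 0 | 0 | 0
1 | 0 | 1 | 1
1 | 1 | 0 | 1
1 | 1 | 1 | 1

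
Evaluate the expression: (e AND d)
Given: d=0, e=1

Substituting: (1 AND 0)
= 0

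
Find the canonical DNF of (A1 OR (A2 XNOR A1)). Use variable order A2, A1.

(NOT A2 AND NOT A1) OR (NOT A2 AND A1) OR (A2 AND A1)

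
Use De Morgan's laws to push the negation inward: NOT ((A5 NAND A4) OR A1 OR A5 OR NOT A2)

NOT (A5 NAND A4) AND NOT A1 AND NOT A5 AND A2
De Morgan's: NOT(OR of terms) = AND of negations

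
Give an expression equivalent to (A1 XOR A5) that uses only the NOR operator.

((((A1 NOR A5) NOR (A1 NOR A5)) NOR ((A1 NOR A5) NOR (A1 NOR A5))) NOR ((((A1 NOR A1) NOR (A5 NOR A5)) NOR ((A1 NOR A1) NOR (A5 NOR A5))) NOR (((A1 NOR A1) NOR (A5 NOR A5)) NOR ((A1 NOR A1) NOR (A5 NOR A5)))))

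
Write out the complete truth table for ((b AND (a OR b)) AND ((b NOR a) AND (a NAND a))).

b | a | Output
--------------
0 | 0 | 0
0 | 1 | 0
1 | 0 | 0
1 | 1 | 0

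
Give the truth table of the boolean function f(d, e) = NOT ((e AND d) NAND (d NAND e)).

d | e | Output
--------------
0 | 0 | 0
0 | 1 | 0
1 | 0 | 0
1 | 1 | 0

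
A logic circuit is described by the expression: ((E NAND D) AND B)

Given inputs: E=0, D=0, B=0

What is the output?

Substituting: ((0 NAND 0) AND 0)
= 0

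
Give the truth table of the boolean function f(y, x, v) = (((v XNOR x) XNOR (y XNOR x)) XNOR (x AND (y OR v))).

y | x | v | Output
------------------
0 | 0 | 0 | 0
0 | 0 | 1 | 1
0 | 1 | 0 | 0
0 | 1 | 1 | 0
1 | 0 | 0 | 1
1 | 0 | 1 | 0
1 | 1 | 0 | 0
1 | 1 | 1 | 1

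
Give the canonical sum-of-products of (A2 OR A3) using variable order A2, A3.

Σm(1, 2, 3) = (NOT A2 AND A3) OR (A2 AND NOT A3) OR (A2 AND A3)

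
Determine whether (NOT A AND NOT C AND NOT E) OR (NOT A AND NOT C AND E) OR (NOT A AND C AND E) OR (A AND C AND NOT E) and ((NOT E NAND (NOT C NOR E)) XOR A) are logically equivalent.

Yes, they are equivalent — the two output columns agree on all 8 assignments:
A | C | E | Expression 1 | Expression 2
---------------------------------------
0 | 0 | 0 | 1 | 1
0 | 0 | 1 | 1 | 1
0 | 1 | 0 | 0 | 0
0 | 1 | 1 | 1 | 1
1 | 0 | 0 | 0 | 0
1 | 0 | 1 | 0 | 0
1 | 1 | 0 | 1 | 1
1 | 1 | 1 | 0 | 0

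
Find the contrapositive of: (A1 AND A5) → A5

Contrapositive: NOT A5 → NOT (A1 AND A5)
Note: A statement and its contrapositive are logically equivalent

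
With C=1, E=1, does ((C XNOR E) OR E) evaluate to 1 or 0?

Substituting: ((1 XNOR 1) OR 1)
= 1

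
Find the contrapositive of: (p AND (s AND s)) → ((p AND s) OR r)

Contrapositive: NOT ((p AND s) OR r) → NOT (p AND (s AND s))
Note: A statement and its contrapositive are logically equivalent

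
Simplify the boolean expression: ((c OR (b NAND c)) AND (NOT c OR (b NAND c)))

By distribution ((E OR v) AND (E OR NOT v) = E):
= (b NAND c)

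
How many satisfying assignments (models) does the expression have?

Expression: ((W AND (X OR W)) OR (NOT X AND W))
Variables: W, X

Satisfying assignments: (1,0), (1,1)
Count: 2 out of 4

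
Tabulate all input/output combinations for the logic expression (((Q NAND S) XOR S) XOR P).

S | P | Q | Output
------------------
0 | 0 | 0 | 1
0 | 0 | 1 | 1
0 | 1 | 0 | 0
0 | 1 | 1 | 0
1 | 0 | 0 | 0
1 | 0 | 1 | 1
1 | 1 | 0 | 1
1 | 1 | 1 | 0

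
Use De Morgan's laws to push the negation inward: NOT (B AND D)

NOT B OR NOT D
De Morgan's: NOT(AND of terms) = OR of negations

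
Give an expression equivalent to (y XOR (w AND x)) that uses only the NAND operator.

((y NAND (y NAND ((w NAND x) NAND (w NAND x)))) NAND (((w NAND x) NAND (w NAND x)) NAND (y NAND ((w NAND x) NAND (w NAND x)))))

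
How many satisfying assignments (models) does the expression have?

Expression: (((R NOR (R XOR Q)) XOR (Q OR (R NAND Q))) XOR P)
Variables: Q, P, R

Satisfying assignments: (0,0,1), (0,1,0), (1,0,0), (1,0,1)
Count: 4 out of 8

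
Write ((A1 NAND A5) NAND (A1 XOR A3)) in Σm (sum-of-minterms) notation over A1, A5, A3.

Σm(0, 2, 5, 6, 7) = (NOT A1 AND NOT A5 AND NOT A3) OR (NOT A1 AND A5 AND NOT A3) OR (A1 AND NOT A5 AND A3) OR (A1 AND A5 AND NOT A3) OR (A1 AND A5 AND A3)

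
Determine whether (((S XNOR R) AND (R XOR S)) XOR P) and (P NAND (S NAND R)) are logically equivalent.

No. Counterexample: with R=0, S=0, P=0, Expression 1 = 0 but Expression 2 = 1.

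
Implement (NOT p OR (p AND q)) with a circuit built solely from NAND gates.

(((p NAND p) NAND (p NAND p)) NAND (((p NAND q) NAND (p NAND q)) NAND ((p NAND q) NAND (p NAND q))))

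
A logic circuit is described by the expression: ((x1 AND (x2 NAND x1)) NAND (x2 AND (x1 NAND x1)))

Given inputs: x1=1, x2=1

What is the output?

Substituting: ((1 AND (1 NAND 1)) NAND (1 AND (1 NAND 1)))
= 1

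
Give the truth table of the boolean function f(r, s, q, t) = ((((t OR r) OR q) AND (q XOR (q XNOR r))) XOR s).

r | s | q | t | Output
----------------------
0 | 0 | 0 | 0 | 0
0 | 0 | 0 | 1 | 1
0 | 0 | 1 | 0 | 1
0 | 0 | 1 | 1 | 1
0 | 1 | 0 | 0 | 1
0 | 1 | 0 | 1 | 0
0 | 1 | 1 | 0 | 0
0 | 1 | 1 | 1 | 0
1 | 0 | 0 | 0 | 0
1 | 0 | 0 | 1 | 0
1 | 0 | 1 | 0 | 0
1 | 0 | 1 | 1 | 0
1 | 1 | 0 | 0 | 1
1 | 1 | 0 | 1 | 1
1 | 1 | 1 | 0 | 1
1 | 1 | 1 | 1 | 1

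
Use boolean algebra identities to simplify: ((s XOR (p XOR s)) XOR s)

By XOR self-cancellation ((E XOR v) XOR v = E):
= (p XOR s)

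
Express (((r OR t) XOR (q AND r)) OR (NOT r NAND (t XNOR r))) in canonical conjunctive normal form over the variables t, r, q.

(t OR r OR q) AND (t OR r OR NOT q)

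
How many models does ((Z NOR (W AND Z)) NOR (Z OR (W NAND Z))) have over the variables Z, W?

No assignment satisfies the expression.
Count: 0 out of 4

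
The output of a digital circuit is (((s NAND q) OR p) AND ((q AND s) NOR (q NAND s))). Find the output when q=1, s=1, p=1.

Substituting: (((1 NAND 1) OR 1) AND ((1 AND 1) NOR (1 NAND 1)))
= 0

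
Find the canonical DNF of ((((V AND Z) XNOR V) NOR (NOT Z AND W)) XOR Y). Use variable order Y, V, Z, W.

(NOT Y AND V AND NOT Z AND NOT W) OR (Y AND NOT V AND NOT Z AND NOT W) OR (Y AND NOT V AND NOT Z AND W) OR (Y AND NOT V AND Z AND NOT W) OR (Y AND NOT V AND Z AND W) OR (Y AND V AND NOT Z AND W) OR (Y AND V AND Z AND NOT W) OR (Y AND V AND Z AND W)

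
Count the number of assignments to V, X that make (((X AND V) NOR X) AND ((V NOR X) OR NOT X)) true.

Satisfying assignments: (0,0), (1,0)
Count: 2 out of 4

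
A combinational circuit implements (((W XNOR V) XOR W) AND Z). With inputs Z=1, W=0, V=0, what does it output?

Substituting: (((0 XNOR 0) XOR 0) AND 1)
= 1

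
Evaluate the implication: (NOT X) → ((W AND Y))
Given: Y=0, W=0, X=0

Antecedent (NOT X) = 1; consequent ((W AND Y)) = 0.
1 → 0 = 0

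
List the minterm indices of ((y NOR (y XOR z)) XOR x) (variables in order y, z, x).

Σm(0, 3, 5, 7) = (NOT y AND NOT z AND NOT x) OR (NOT y AND z AND x) OR (y AND NOT z AND x) OR (y AND z AND x)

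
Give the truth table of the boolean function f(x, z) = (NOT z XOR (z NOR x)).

x | z | Output
--------------
0 | 0 | 0
0 | 1 | 0
1 | 0 | 1
1 | 1 | 0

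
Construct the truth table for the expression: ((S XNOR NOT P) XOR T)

T | P | S | Output
------------------
0 | 0 | 0 | 0
0 | 0 | 1 | 1
0 | 1 | 0 | 1
0 | 1 | 1 | 0
1 | 0 | 0 | 1
1 | 0 | 1 | 0
1 | 1 | 0 | 0
1 | 1 | 1 | 1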